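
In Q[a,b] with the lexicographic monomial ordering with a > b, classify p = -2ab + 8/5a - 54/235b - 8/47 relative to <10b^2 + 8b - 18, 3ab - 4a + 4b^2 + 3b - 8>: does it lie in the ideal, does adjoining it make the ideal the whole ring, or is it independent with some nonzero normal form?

First compute the reduced Gröbner basis of I by Buchberger's algorithm.
f_1 = 10b^2 + 8b - 18, LT = b^2.
f_2 = 3ab - 4a + 4b^2 + 3b - 8, LT = ab.

S(f_1,f_2): lcm = ab^2. S = 32/15ab - 9/5a - 4/3b^3 - b^2 + 8/3b.
  leading term ab: subtract (32/45)·f_2 from 32/15ab - 9/5a - 4/3b^3 - b^2 + 8/3b → 47/45a - 4/3b^3 - 173/45b^2 + 8/15b + 256/45
  leading term a: no divisor's leading term divides it; move 47/45a to the remainder.
  leading term b^3: subtract (-2/15b)·f_1 from -4/3b^3 - 173/45b^2 + 8/15b + 256/45 → -25/9b^2 - 28/15b + 256/45
  leading term b^2: subtract (-5/18)·f_1 from -25/9b^2 - 28/15b + 256/45 → 16/45b + 31/45
  leading term b: no divisor's leading term divides it; move 16/45b to the remainder.
  leading term 1: no divisor's leading term divides it; move 31/45 to the remainder.
  remainder 47/45a + 16/45b + 31/45 ≠ 0; add h_3 = 47/45a + 16/45b + 31/45 to the basis.

The other S-polynomials (S(f_1,h_3), S(f_2,h_3)) all reduce to 0 modulo the current basis, so we have a Gröbner basis.
Inter-reduce: drop elements whose leading term is divisible by another's, tail-reduce, and make monic.
Reduced Gröbner basis: {a + 16/47b + 31/47, b^2 + 4/5b - 9/5}.
Label its elements g_1 = a + 16/47b + 31/47, g_2 = b^2 + 4/5b - 9/5.

Reduce p = -2ab + 8/5a - 54/235b - 8/47 modulo G:
  leading term ab: subtract (-2b)·g_1 from -2ab + 8/5a - 54/235b - 8/47 → 8/5a + 32/47b^2 + 256/235b - 8/47
  leading term a: subtract (8/5)·g_1 from 8/5a + 32/47b^2 + 256/235b - 8/47 → 32/47b^2 + 128/235b - 288/235
  leading term b^2: subtract (32/47)·g_2 from 32/47b^2 + 128/235b - 288/235 → 0
  normal form = 0.
Since the normal form is 0, p ∈ I.

-2ab + 8/5a - 54/235b - 8/47 lies in I (it reduces to 0).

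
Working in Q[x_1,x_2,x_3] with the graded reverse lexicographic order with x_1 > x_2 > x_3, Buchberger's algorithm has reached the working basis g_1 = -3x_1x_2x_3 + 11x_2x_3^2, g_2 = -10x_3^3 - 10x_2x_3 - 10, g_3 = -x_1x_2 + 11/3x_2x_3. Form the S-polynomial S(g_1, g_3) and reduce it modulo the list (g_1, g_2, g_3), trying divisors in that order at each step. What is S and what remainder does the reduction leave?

S(g_1, g_3) = 0; remainder on division = 0.

lcm(LM(g_1), LM(g_3)) = x_1x_2x_3.
S = (lcm/LT(g_1))·g_1 − (lcm/LT(g_3))·g_3 = 0.
Reduce S modulo (g_1, g_2, g_3) in that order:
The remainder is 0, so this S-polynomial contributes no new basis element.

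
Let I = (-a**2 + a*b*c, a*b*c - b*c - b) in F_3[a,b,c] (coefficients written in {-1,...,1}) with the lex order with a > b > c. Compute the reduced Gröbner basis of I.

Buchberger's algorithm terminates because the ascending chain of leading-term ideals stabilizes.

f_1 = -a**2 + a*b*c, LT = a**2.
f_2 = a*b*c - b*c - b, LT = a*b*c.

S(f_1,f_2): lcm = a**2*b*c. S = -a*b**2*c**2 + a*b*c + a*b.
  leading term a*b**2*c**2: subtract (-b*c)·f_2 from -a*b**2*c**2 + a*b*c + a*b → a*b*c + a*b - b**2*c**2 - b**2*c
  leading term a*b*c: subtract (1)·f_2 from a*b*c + a*b - b**2*c**2 - b**2*c → a*b - b**2*c**2 - b**2*c + b*c + b
  leading term a*b: no divisor's leading term divides it; move a*b to the remainder.
  leading term b**2*c**2: no divisor's leading term divides it; move -b**2*c**2 to the remainder.
  leading term b**2*c: no divisor's leading term divides it; move -b**2*c to the remainder.
  leading term b*c: no divisor's leading term divides it; move b*c to the remainder.
  leading term b: no divisor's leading term divides it; move b to the remainder.
  remainder a*b - b**2*c**2 - b**2*c + b*c + b ≠ 0; add g_3 = a*b - b**2*c**2 - b**2*c + b*c + b to the basis.

S(f_2,g_3): lcm = a*b*c. S = b**2*c**3 + b**2*c**2 - b*c**2 + b*c - b.
  leading term b**2*c**3: no divisor's leading term divides it; move b**2*c**3 to the remainder.
  leading term b**2*c**2: no divisor's leading term divides it; move b**2*c**2 to the remainder.
  leading term b*c**2: no divisor's leading term divides it; move -b*c**2 to the remainder.
  leading term b*c: no divisor's leading term divides it; move b*c to the remainder.
  leading term b: no divisor's leading term divides it; move -b to the remainder.
  remainder b**2*c**3 + b**2*c**2 - b*c**2 + b*c - b ≠ 0; add g_4 = b**2*c**3 + b**2*c**2 - b*c**2 + b*c - b to the basis.

The other S-polynomials (S(f_1,g_3), S(f_1,g_4), S(f_2,g_4), S(g_3,g_4)) all reduce to 0 modulo the current basis, so we have a Gröbner basis.
Inter-reduce: drop elements whose leading term is divisible by another's, tail-reduce, and make monic.

G = {a**2 - b*c - b, a*b - b**2*c**2 - b**2*c + b*c + b, b**2*c**3 + b**2*c**2 - b*c**2 + b*c - b}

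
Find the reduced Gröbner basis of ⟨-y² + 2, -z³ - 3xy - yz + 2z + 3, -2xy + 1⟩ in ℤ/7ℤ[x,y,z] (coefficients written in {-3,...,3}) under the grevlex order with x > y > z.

f_1 = -y² + 2, LT = y².
f_2 = -z³ - 3xy - yz + 2z + 3, LT = z³.
f_3 = -2xy + 1, LT = xy.

S(f_1,f_3): lcm = xy². S = -2x - 3y.
  reduce S modulo (f_1, f_2, f_3):
  remainder -2x - 3y ≠ 0; add g_4 = -2x - 3y to the basis.

The other S-polynomials (S(f_1,f_2), S(f_2,f_3), S(f_1,g_4), S(f_2,g_4), S(f_3,g_4)) all reduce to 0 modulo the current basis, so we have a Gröbner basis.
Inter-reduce: drop elements whose leading term is divisible by another's, tail-reduce, and make monic.

G = {z³ + yz - 2z + 2, y² - 2, x - 2y}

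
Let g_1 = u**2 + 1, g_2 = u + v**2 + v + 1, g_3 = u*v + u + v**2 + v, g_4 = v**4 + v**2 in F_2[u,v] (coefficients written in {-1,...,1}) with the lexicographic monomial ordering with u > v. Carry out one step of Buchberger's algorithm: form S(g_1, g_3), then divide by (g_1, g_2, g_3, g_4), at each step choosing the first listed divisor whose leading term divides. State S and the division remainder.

S(g_1, g_3) = u**2 + u*v**2 + u*v + v; remainder on division = v**2 + 1.

lcm(LM(g_1), LM(g_3)) = u**2*v.
S = (lcm/LT(g_1))·g_1 − (lcm/LT(g_3))·g_3 = u**2 + u*v**2 + u*v + v.
Reduce S modulo (g_1, g_2, g_3, g_4) in that order:
  leading term u**2: subtract (1)·g_1 from u**2 + u*v**2 + u*v + v → u*v**2 + u*v + v + 1
  leading term u*v**2: subtract (v**2)·g_2 from u*v**2 + u*v + v + 1 → u*v + v**4 + v**3 + v**2 + v + 1
  leading term u*v: subtract (v)·g_2 from u*v + v**4 + v**3 + v**2 + v + 1 → v**4 + 1
  leading term v**4: subtract (1)·g_4 from v**4 + 1 → v**2 + 1
  leading term v**2: no divisor's leading term divides it; move v**2 to the remainder.
  leading term 1: no divisor's leading term divides it; move 1 to the remainder.
The remainder v**2 + 1 is nonzero, so it would be added as the next basis element.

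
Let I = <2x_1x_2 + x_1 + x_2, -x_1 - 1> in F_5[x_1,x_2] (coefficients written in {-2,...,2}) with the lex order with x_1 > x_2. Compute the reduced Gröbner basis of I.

f_1 = 2x_1x_2 + x_1 + x_2, LT = x_1x_2.
f_2 = -x_1 - 1, LT = x_1.

S(f_1,f_2): lcm = x_1x_2. S = -2x_1 + 2x_2.
  reduce S modulo (f_1, f_2):
  remainder 2x_2 + 2 ≠ 0; add g_3 = 2x_2 + 2 to the basis.

The other S-polynomials (S(f_1,g_3), S(f_2,g_3)) all reduce to 0 modulo the current basis, so we have a Gröbner basis.
Inter-reduce: drop elements whose leading term is divisible by another's, tail-reduce, and make monic.

G = {x_1 + 1, x_2 + 1}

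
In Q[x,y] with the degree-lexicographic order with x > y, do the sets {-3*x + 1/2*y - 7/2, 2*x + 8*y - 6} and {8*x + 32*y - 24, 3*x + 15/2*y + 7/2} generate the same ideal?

No, the ideals differ.

Since reduced Gröbner bases are canonical representatives of ideals under a given ordering, it suffices to compute and compare them.
Buchberger on the first generating set:
f_1 = -3*x + 1/2*y - 7/2, LT = x.
f_2 = 2*x + 8*y - 6, LT = x.

S(f_1,f_2): lcm = x. S = -25/6*y + 25/6.
  leading term y: no divisor's leading term divides it; move -25/6*y to the remainder.
  leading term 1: no divisor's leading term divides it; move 25/6 to the remainder.
  remainder -25/6*y + 25/6 ≠ 0; add g_3 = -25/6*y + 25/6 to the basis.

The other S-polynomials (S(f_1,g_3), S(f_2,g_3)) all reduce to 0 modulo the current basis, so we have a Gröbner basis.
Inter-reduce: drop elements whose leading term is divisible by another's, tail-reduce, and make monic.
Reduced Gröbner basis: {x + 1, y - 1}.

Buchberger on the second generating set:
h_1 = 8*x + 32*y - 24, LT = x.
h_2 = 3*x + 15/2*y + 7/2, LT = x.

S(h_1,h_2): lcm = x. S = 3/2*y - 25/6.
  leading term y: no divisor's leading term divides it; move 3/2*y to the remainder.
  leading term 1: no divisor's leading term divides it; move -25/6 to the remainder.
  remainder 3/2*y - 25/6 ≠ 0; add k_3 = 3/2*y - 25/6 to the basis.

The other S-polynomials (S(h_1,k_3), S(h_2,k_3)) all reduce to 0 modulo the current basis, so we have a Gröbner basis.
Inter-reduce: drop elements whose leading term is divisible by another's, tail-reduce, and make monic.
Reduced Gröbner basis: {x + 73/9, y - 25/9}.

Since the reduced bases disagree, the two ideals are not the same.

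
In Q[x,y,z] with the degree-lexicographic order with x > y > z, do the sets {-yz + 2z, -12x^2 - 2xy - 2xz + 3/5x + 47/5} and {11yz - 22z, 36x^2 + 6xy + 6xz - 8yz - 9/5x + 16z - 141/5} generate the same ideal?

For a fixed monomial order, each ideal has a unique reduced Gröbner basis; comparing bases decides equality.
Buchberger on the first generating set:
f_1 = -yz + 2z, LT = yz.
f_2 = -12x^2 - 2xy - 2xz + 3/5x + 47/5, LT = x^2.

The S-polynomials (S(f_1,f_2)) all reduce to 0 modulo the current basis, so we have a Gröbner basis.
Inter-reduce: drop elements whose leading term is divisible by another's, tail-reduce, and make monic.
Reduced Gröbner basis: {x^2 + 1/6xy + 1/6xz - 1/20x - 47/60, yz - 2z}.

Buchberger on the second generating set:
h_1 = 11yz - 22z, LT = yz.
h_2 = 36x^2 + 6xy + 6xz - 8yz - 9/5x + 16z - 141/5, LT = x^2.

The S-polynomials (S(h_1,h_2)) all reduce to 0 modulo the current basis, so we have a Gröbner basis.
Inter-reduce: drop elements whose leading term is divisible by another's, tail-reduce, and make monic.
Reduced Gröbner basis: {x^2 + 1/6xy + 1/6xz - 1/20x - 47/60, yz - 2z}.

These coincide, so the ideals are equal.
The choice of monomial ordering does not affect the verdict — as long as both bases are computed under the same ordering, their equality decides ideal equality.

Yes, the ideals are equal.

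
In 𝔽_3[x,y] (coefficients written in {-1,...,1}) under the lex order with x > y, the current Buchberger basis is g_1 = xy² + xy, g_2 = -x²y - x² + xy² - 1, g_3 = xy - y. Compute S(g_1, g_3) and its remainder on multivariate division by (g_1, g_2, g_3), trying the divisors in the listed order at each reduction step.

S(g_1, g_3) = xy + y²; remainder on division = y² + y.

lcm(LM(g_1), LM(g_3)) = xy².
S = (lcm/LT(g_1))·g_1 − (lcm/LT(g_3))·g_3 = xy + y².
Reduce S modulo (g_1, g_2, g_3) in that order:
  leading term xy: subtract (1)·g_3 from xy + y² → y² + y
  leading term y²: no divisor's leading term divides it; move y² to the remainder.
  leading term y: no divisor's leading term divides it; move y to the remainder.
The remainder y² + y is nonzero, so it would be added as the next basis element.
This is the inner loop of Buchberger's algorithm — each nonzero remainder becomes a new basis element.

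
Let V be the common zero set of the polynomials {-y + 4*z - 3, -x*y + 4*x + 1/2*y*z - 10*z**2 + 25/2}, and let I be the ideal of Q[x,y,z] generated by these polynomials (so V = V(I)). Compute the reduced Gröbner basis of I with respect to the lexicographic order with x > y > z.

This is the nonlinear analogue of row-reducing a linear system.

f_1 = -y + 4*z - 3, LT = y.
f_2 = -x*y + 4*x + 1/2*y*z - 10*z**2 + 25/2, LT = x*y.

S(f_1,f_2): lcm = x*y. S = -4*x*z + 7*x + 1/2*y*z - 10*z**2 + 25/2.
  reduce S modulo (f_1, f_2):
  remainder -4*x*z + 7*x - 8*z**2 - 3/2*z + 25/2 ≠ 0; add g_3 = -4*x*z + 7*x - 8*z**2 - 3/2*z + 25/2 to the basis.

The other S-polynomials (S(f_1,g_3), S(f_2,g_3)) all reduce to 0 modulo the current basis, so we have a Gröbner basis.
Inter-reduce: drop elements whose leading term is divisible by another's, tail-reduce, and make monic.

G = {x*z - 7/4*x + 2*z**2 + 3/8*z - 25/8, y - 4*z + 3}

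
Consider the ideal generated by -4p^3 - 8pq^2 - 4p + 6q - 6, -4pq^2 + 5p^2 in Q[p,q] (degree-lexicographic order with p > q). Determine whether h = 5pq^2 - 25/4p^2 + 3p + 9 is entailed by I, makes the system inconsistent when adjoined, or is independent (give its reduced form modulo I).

Adjoining 5pq^2 - 25/4p^2 + 3p + 9 makes the ideal the whole ring: the system is inconsistent.

First compute the reduced Gröbner basis of I by Buchberger's algorithm.
f_1 = -4p^3 - 8pq^2 - 4p + 6q - 6, LT = p^3.
f_2 = -4pq^2 + 5p^2, LT = pq^2.

S(f_1,f_2): lcm = p^3q^2. S = 2pq^4 + 5/4p^4 + pq^2 - 3/2q^3 + 3/2q^2.
  leading term pq^4: subtract (-1/2q^2)·f_2 from 2pq^4 + 5/4p^4 + pq^2 - 3/2q^3 + 3/2q^2 → 5/4p^4 + 5/2p^2q^2 + pq^2 - 3/2q^3 + 3/2q^2
  leading term p^4: subtract (-5/16p)·f_1 from 5/4p^4 + 5/2p^2q^2 + pq^2 - 3/2q^3 + 3/2q^2 → pq^2 - 3/2q^3 - 5/4p^2 + 15/8pq + 3/2q^2 - 15/8p
  leading term pq^2: subtract (-1/4)·f_2 from pq^2 - 3/2q^3 - 5/4p^2 + 15/8pq + 3/2q^2 - 15/8p → -3/2q^3 + 15/8pq + 3/2q^2 - 15/8p
  leading term q^3: no divisor's leading term divides it; move -3/2q^3 to the remainder.
  leading term pq: no divisor's leading term divides it; move 15/8pq to the remainder.
  leading term q^2: no divisor's leading term divides it; move 3/2q^2 to the remainder.
  leading term p: no divisor's leading term divides it; move -15/8p to the remainder.
  remainder -3/2q^3 + 15/8pq + 3/2q^2 - 15/8p ≠ 0; add k_3 = -3/2q^3 + 15/8pq + 3/2q^2 - 15/8p to the basis.

The other S-polynomials (S(f_1,k_3), S(f_2,k_3)) all reduce to 0 modulo the current basis, so we have a Gröbner basis.
Inter-reduce: drop elements whose leading term is divisible by another's, tail-reduce, and make monic.
Reduced Gröbner basis: {p^3 + 5/2p^2 + p - 3/2q + 3/2, pq^2 - 5/4p^2, q^3 - 5/4pq - q^2 + 5/4p}.
Label its elements g_1 = p^3 + 5/2p^2 + p - 3/2q + 3/2, g_2 = pq^2 - 5/4p^2, g_3 = q^3 - 5/4pq - q^2 + 5/4p.

Reduce h = 5pq^2 - 25/4p^2 + 3p + 9 modulo G:
  leading term pq^2: subtract (5)·g_2 from 5pq^2 - 25/4p^2 + 3p + 9 → 3p + 9
  leading term p: no divisor's leading term divides it; move 3p to the remainder.
  leading term 1: no divisor's leading term divides it; move 9 to the remainder.
  normal form = 3p + 9.
The normal form is nonzero, so h ∉ I. Since h minus its normal form lies in I, I + (h) = I + (r) where r = 3p + 9; decide whether this ideal is the whole ring.
Run Buchberger on G together with r (pairs among the g_i already reduce to 0 since G is a Gröbner basis):
g_1 = p^3 + 5/2p^2 + p - 3/2q + 3/2, LT = p^3.
g_2 = pq^2 - 5/4p^2, LT = pq^2.
g_3 = q^3 - 5/4pq - q^2 + 5/4p, LT = q^3.
r = 3p + 9, LT = p.

S(g_1,r): lcm = p^3. S = -1/2p^2 + p - 3/2q + 3/2.
  leading term p^2: subtract (-1/6p)·r from -1/2p^2 + p - 3/2q + 3/2 → 5/2p - 3/2q + 3/2
  leading term p: subtract (5/6)·r from 5/2p - 3/2q + 3/2 → -3/2q - 6
  leading term q: no divisor's leading term divides it; move -3/2q to the remainder.
  leading term 1: no divisor's leading term divides it; move -6 to the remainder.
  remainder -3/2q - 6 ≠ 0; add m_5 = -3/2q - 6 to the basis.

S(g_2,r): lcm = pq^2. S = -5/4p^2 - 3q^2.
  leading term p^2: subtract (-5/12p)·r from -5/4p^2 - 3q^2 → -3q^2 + 15/4p
  leading term q^2: subtract (2q)·m_5 from -3q^2 + 15/4p → 15/4p + 12q
  leading term p: subtract (5/4)·r from 15/4p + 12q → 12q - 45/4
  leading term q: subtract (-8)·m_5 from 12q - 45/4 → -237/4
  leading term 1: no divisor's leading term divides it; move -237/4 to the remainder.
  remainder -237/4 ≠ 0; add m_6 = -237/4 to the basis.

The other S-polynomials (S(g_1,g_2), S(g_1,g_3), S(g_2,g_3), S(g_3,r), S(g_1,m_5), S(g_2,m_5), S(g_3,m_5), S(r,m_5), S(g_1,m_6), S(g_2,m_6), S(g_3,m_6), S(r,m_6), S(m_5,m_6)) all reduce to 0 modulo the current basis, so we have a Gröbner basis.
Inter-reduce: drop elements whose leading term is divisible by another's, tail-reduce, and make monic.
Reduced Gröbner basis: {1}.
The reduced Gröbner basis of I + (h) is {1}: the ideal is the whole ring, so the enlarged system has no common solution — adjoining h is inconsistent.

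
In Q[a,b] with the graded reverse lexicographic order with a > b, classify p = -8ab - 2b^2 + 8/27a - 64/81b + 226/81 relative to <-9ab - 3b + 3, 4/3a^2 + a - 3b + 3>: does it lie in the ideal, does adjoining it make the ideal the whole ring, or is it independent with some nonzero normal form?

-8ab - 2b^2 + 8/27a - 64/81b + 226/81 lies in I (it reduces to 0).

First compute the reduced Gröbner basis of I by Buchberger's algorithm.
f_1 = -9ab - 3b + 3, LT = ab.
f_2 = 4/3a^2 + a - 3b + 3, LT = a^2.

S(f_1,f_2): lcm = a^2b. S = -5/12ab + 9/4b^2 - 1/3a - 9/4b.
  reduce S modulo (f_1, f_2):
  remainder 9/4b^2 - 1/3a - 19/9b - 5/36 ≠ 0; add h_3 = 9/4b^2 - 1/3a - 19/9b - 5/36 to the basis.

The other S-polynomials (S(f_1,h_3), S(f_2,h_3)) all reduce to 0 modulo the current basis, so we have a Gröbner basis.
Inter-reduce: drop elements whose leading term is divisible by another's, tail-reduce, and make monic.
Reduced Gröbner basis: {a^2 + 3/4a - 9/4b + 9/4, ab + 1/3b - 1/3, b^2 - 4/27a - 76/81b - 5/81}.
Label its elements g_1 = a^2 + 3/4a - 9/4b + 9/4, g_2 = ab + 1/3b - 1/3, g_3 = b^2 - 4/27a - 76/81b - 5/81.

Reduce p = -8ab - 2b^2 + 8/27a - 64/81b + 226/81 modulo G:
  leading term ab: subtract (-8)·g_2 from -8ab - 2b^2 + 8/27a - 64/81b + 226/81 → -2b^2 + 8/27a + 152/81b + 10/81
  leading term b^2: subtract (-2)·g_3 from -2b^2 + 8/27a + 152/81b + 10/81 → 0
  normal form = 0.
Since the normal form is 0, p ∈ I.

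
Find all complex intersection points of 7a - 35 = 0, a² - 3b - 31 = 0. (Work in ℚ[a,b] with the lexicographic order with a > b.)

Compute a lex Gröbner basis by Buchberger's algorithm.
f_1 = 7a - 35, LT = a.
f_2 = a² - 3b - 31, LT = a².

S(f_1,f_2): lcm = a². S = -5a + 3b + 31.
  reduce S modulo (f_1, f_2):
  remainder 3b + 6 ≠ 0; add h_3 = 3b + 6 to the basis.

The other S-polynomials (S(f_1,h_3), S(f_2,h_3)) all reduce to 0 modulo the current basis, so we have a Gröbner basis.
Inter-reduce: drop elements whose leading term is divisible by another's, tail-reduce, and make monic.
Reduced Gröbner basis: {a - 5, b + 2}.

The lex basis is triangular: the last element involves only b. Solving b + 2 = 0 gives b ∈ {-2}; substituting each value into the earlier elements determines the remaining variables.
  b = -2: the earlier basis element becomes a - 5 = 0, giving a = 5 — point (5, -2).
A lex Gröbner basis triangularizes the system, enabling back-substitution.

{(5, -2)}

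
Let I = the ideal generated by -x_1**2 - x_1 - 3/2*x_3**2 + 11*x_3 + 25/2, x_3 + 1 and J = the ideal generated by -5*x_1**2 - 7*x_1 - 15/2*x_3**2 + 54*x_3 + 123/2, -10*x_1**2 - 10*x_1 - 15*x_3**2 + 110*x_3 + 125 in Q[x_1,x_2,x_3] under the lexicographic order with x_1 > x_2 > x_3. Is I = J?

Two ideals are equal iff their reduced Gröbner bases coincide (the reduced basis is unique for a fixed ordering).
Buchberger on the first generating set:
f_1 = -x_1**2 - x_1 - 3/2*x_3**2 + 11*x_3 + 25/2, LT = x_1**2.
f_2 = x_3 + 1, LT = x_3.

The S-polynomials (S(f_1,f_2)) all reduce to 0 modulo the current basis, so we have a Gröbner basis.
Inter-reduce: drop elements whose leading term is divisible by another's, tail-reduce, and make monic.
Reduced Gröbner basis: {x_1**2 + x_1, x_3 + 1}.

Buchberger on the second generating set:
h_1 = -5*x_1**2 - 7*x_1 - 15/2*x_3**2 + 54*x_3 + 123/2, LT = x_1**2.
h_2 = -10*x_1**2 - 10*x_1 - 15*x_3**2 + 110*x_3 + 125, LT = x_1**2.

S(h_1,h_2): lcm = x_1**2. S = 2/5*x_1 + 1/5*x_3 + 1/5.
  leading term x_1: no divisor's leading term divides it; move 2/5*x_1 to the remainder.
  leading term x_3: no divisor's leading term divides it; move 1/5*x_3 to the remainder.
  leading term 1: no divisor's leading term divides it; move 1/5 to the remainder.
  remainder 2/5*x_1 + 1/5*x_3 + 1/5 ≠ 0; add k_3 = 2/5*x_1 + 1/5*x_3 + 1/5 to the basis.

S(h_1,k_3): lcm = x_1**2. S = -1/2*x_1*x_3 + 9/10*x_1 + 3/2*x_3**2 - 54/5*x_3 - 123/10.
  leading term x_1*x_3: subtract (-5/4*x_3)·k_3 from -1/2*x_1*x_3 + 9/10*x_1 + 3/2*x_3**2 - 54/5*x_3 - 123/10 → 9/10*x_1 + 7/4*x_3**2 - 211/20*x_3 - 123/10
  leading term x_1: subtract (9/4)·k_3 from 9/10*x_1 + 7/4*x_3**2 - 211/20*x_3 - 123/10 → 7/4*x_3**2 - 11*x_3 - 51/4
  leading term x_3**2: no divisor's leading term divides it; move 7/4*x_3**2 to the remainder.
  leading term x_3: no divisor's leading term divides it; move -11*x_3 to the remainder.
  leading term 1: no divisor's leading term divides it; move -51/4 to the remainder.
  remainder 7/4*x_3**2 - 11*x_3 - 51/4 ≠ 0; add k_4 = 7/4*x_3**2 - 11*x_3 - 51/4 to the basis.

The other S-polynomials (S(h_2,k_3), S(h_1,k_4), S(h_2,k_4), S(k_3,k_4)) all reduce to 0 modulo the current basis, so we have a Gröbner basis.
Inter-reduce: drop elements whose leading term is divisible by another's, tail-reduce, and make monic.
Reduced Gröbner basis: {x_1 + 1/2*x_3 + 1/2, x_3**2 - 44/7*x_3 - 51/7}.

These differ, so the ideals are not equal.

No, the ideals differ.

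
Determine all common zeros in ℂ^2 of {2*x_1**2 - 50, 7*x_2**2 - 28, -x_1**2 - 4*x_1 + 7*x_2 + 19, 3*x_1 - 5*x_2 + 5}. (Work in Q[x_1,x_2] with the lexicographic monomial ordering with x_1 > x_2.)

Compute a lex Gröbner basis by Buchberger's algorithm.
f_1 = 2*x_1**2 - 50, LT = x_1**2.
f_2 = 7*x_2**2 - 28, LT = x_2**2.
f_3 = -x_1**2 - 4*x_1 + 7*x_2 + 19, LT = x_1**2.
f_4 = 3*x_1 - 5*x_2 + 5, LT = x_1.

S(f_1,f_3): lcm = x_1**2. S = -4*x_1 + 7*x_2 - 6.
  reduce S modulo (f_1, f_2, f_3, f_4):
  remainder 1/3*x_2 + 2/3 ≠ 0; add h_5 = 1/3*x_2 + 2/3 to the basis.

The other S-polynomials (S(f_1,f_2), S(f_1,f_4), S(f_2,f_3), S(f_2,f_4), S(f_3,f_4), S(f_1,h_5), S(f_2,h_5), S(f_3,h_5), S(f_4,h_5)) all reduce to 0 modulo the current basis, so we have a Gröbner basis.
Inter-reduce: drop elements whose leading term is divisible by another's, tail-reduce, and make monic.
Reduced Gröbner basis: {x_1 + 5, x_2 + 2}.

From the last basis element, x_2 + 2 = 0, so x_2 takes values in {-2}. Each choice, substituted upward through the basis, yields the corresponding point(s) of the solution set.
  x_2 = -2: the earlier basis element becomes x_1 + 5 = 0, giving x_1 = -5 — point (-5, -2).

{(-5, -2)}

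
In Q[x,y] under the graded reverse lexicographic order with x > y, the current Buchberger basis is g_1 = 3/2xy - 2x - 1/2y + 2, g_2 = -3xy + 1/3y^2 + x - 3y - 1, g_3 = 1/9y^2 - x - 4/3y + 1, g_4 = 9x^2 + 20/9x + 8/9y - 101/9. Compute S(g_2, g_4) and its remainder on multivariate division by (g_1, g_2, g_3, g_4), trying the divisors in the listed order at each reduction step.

S(g_2, g_4) = -1/9xy^2 - 1/3x^2 + 61/81xy - 8/81y^2 + 1/3x + 101/81y; remainder on division = 0.

lcm(LM(g_2), LM(g_4)) = x^2y.
S = (lcm/LT(g_2))·g_2 − (lcm/LT(g_4))·g_4 = -1/9xy^2 - 1/3x^2 + 61/81xy - 8/81y^2 + 1/3x + 101/81y.
Reduce S modulo (g_1, g_2, g_3, g_4) in that order:
  leading term xy^2: subtract (-2/27y)·g_1 from -1/9xy^2 - 1/3x^2 + 61/81xy - 8/81y^2 + 1/3x + 101/81y → -1/3x^2 + 49/81xy - 11/81y^2 + 1/3x + 113/81y
  leading term x^2: subtract (-1/27)·g_4 from -1/3x^2 + 49/81xy - 11/81y^2 + 1/3x + 113/81y → 49/81xy - 11/81y^2 + 101/243x + 347/243y - 101/243
  leading term xy: subtract (98/243)·g_1 from 49/81xy - 11/81y^2 + 101/243x + 347/243y - 101/243 → -11/81y^2 + 11/9x + 44/27y - 11/9
  leading term y^2: subtract (-11/9)·g_3 from -11/81y^2 + 11/9x + 44/27y - 11/9 → 0
The remainder is 0, so this S-polynomial contributes no new basis element.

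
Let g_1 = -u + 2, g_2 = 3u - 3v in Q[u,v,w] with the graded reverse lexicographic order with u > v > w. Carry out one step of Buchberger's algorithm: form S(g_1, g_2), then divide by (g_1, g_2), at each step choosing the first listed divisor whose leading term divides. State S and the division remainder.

S(g_1, g_2) = v - 2; remainder on division = v - 2.

lcm(LM(g_1), LM(g_2)) = u.
S = (lcm/LT(g_1))·g_1 − (lcm/LT(g_2))·g_2 = v - 2.
Reduce S modulo (g_1, g_2) in that order:
  leading term v: no divisor's leading term divides it; move v to the remainder.
  leading term 1: no divisor's leading term divides it; move -2 to the remainder.
The remainder v - 2 is nonzero, so it would be added as the next basis element.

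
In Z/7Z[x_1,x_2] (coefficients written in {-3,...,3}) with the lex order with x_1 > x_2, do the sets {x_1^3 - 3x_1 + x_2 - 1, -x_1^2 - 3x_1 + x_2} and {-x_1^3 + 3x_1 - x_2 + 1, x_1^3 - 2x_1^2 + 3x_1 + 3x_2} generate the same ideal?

Two ideals are equal iff their reduced Gröbner bases coincide (the reduced basis is unique for a fixed ordering).
Buchberger on the first generating set:
f_1 = x_1^3 - 3x_1 + x_2 - 1, LT = x_1^3.
f_2 = -x_1^2 - 3x_1 + x_2, LT = x_1^2.

S(f_1,f_2): lcm = x_1^3. S = -3x_1^2 + x_1x_2 - 3x_1 + x_2 - 1.
  reduce S modulo (f_1, f_2):
  remainder x_1x_2 - x_1 - 2x_2 - 1 ≠ 0; add g_3 = x_1x_2 - x_1 - 2x_2 - 1 to the basis.

S(f_1,g_3): lcm = x_1^3x_2. S = x_1^3 + 2x_1^2x_2 + x_1^2 - 3x_1x_2 + x_2^2 - x_2.
  reduce S modulo (f_1, f_2, g_3):
  remainder -2x_1 + 3x_2^2 + 2x_2 - 1 ≠ 0; add g_4 = -2x_1 + 3x_2^2 + 2x_2 - 1 to the basis.

S(f_1,g_4): lcm = x_1^3. S = -2x_1^2x_2^2 + x_1^2x_2 + 3x_1^2 - 3x_1 + x_2 - 1.
  reduce S modulo (f_1, f_2, g_3, g_4):
  remainder -2x_2^3 + 3x_2^2 + 3 ≠ 0; add g_5 = -2x_2^3 + 3x_2^2 + 3 to the basis.

The other S-polynomials (S(f_2,g_3), S(f_2,g_4), S(g_3,g_4), S(f_1,g_5), S(f_2,g_5), S(g_3,g_5), S(g_4,g_5)) all reduce to 0 modulo the current basis, so we have a Gröbner basis.
Inter-reduce: drop elements whose leading term is divisible by another's, tail-reduce, and make monic.
Reduced Gröbner basis: {x_1 + 2x_2^2 - x_2 - 3, x_2^3 + 2x_2^2 + 2}.

Buchberger on the second generating set:
h_1 = -x_1^3 + 3x_1 - x_2 + 1, LT = x_1^3.
h_2 = x_1^3 - 2x_1^2 + 3x_1 + 3x_2, LT = x_1^3.

S(h_1,h_2): lcm = x_1^3. S = 2x_1^2 + x_1 - 2x_2 - 1.
  reduce S modulo (h_1, h_2):
  remainder 2x_1^2 + x_1 - 2x_2 - 1 ≠ 0; add k_3 = 2x_1^2 + x_1 - 2x_2 - 1 to the basis.

S(h_1,k_3): lcm = x_1^3. S = 3x_1^2 + x_1x_2 + x_1 + x_2 - 1.
  reduce S modulo (h_1, h_2, k_3):
  remainder x_1x_2 + 3x_1 - 3x_2 - 3 ≠ 0; add k_4 = x_1x_2 + 3x_1 - 3x_2 - 3 to the basis.

S(h_1,k_4): lcm = x_1^3x_2. S = -3x_1^3 + 3x_1^2x_2 + 3x_1^2 - 3x_1x_2 + x_2^2 - x_2.
  reduce S modulo (h_1, h_2, k_3, k_4):
  remainder 3x_1 - 3x_2^2 - 1 ≠ 0; add k_5 = 3x_1 - 3x_2^2 - 1 to the basis.

S(h_1,k_5): lcm = x_1^3. S = x_1^2x_2^2 - 2x_1^2 - 3x_1 + x_2 - 1.
  reduce S modulo (h_1, h_2, k_3, k_4, k_5):
  remainder x_2^3 + 3x_2^2 + 2x_2 - 2 ≠ 0; add k_6 = x_2^3 + 3x_2^2 + 2x_2 - 2 to the basis.

The other S-polynomials (S(h_2,k_3), S(h_2,k_4), S(k_3,k_4), S(h_2,k_5), S(k_3,k_5), S(k_4,k_5), S(h_1,k_6), S(h_2,k_6), S(k_3,k_6), S(k_4,k_6), S(k_5,k_6)) all reduce to 0 modulo the current basis, so we have a Gröbner basis.
Inter-reduce: drop elements whose leading term is divisible by another's, tail-reduce, and make monic.
Reduced Gröbner basis: {x_1 - x_2^2 + 2, x_2^3 + 3x_2^2 + 2x_2 - 2}.

Since the reduced bases disagree, the two ideals are not the same.
The choice of monomial ordering does not affect the verdict — as long as both bases are computed under the same ordering, their equality decides ideal equality.

No, the ideals differ.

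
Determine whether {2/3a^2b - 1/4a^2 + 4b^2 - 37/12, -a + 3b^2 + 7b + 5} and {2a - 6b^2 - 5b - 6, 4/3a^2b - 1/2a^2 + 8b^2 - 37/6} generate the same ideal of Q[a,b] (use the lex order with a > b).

For a fixed monomial order, each ideal has a unique reduced Gröbner basis; comparing bases decides equality.
Buchberger on the first generating set:
f_1 = 2/3a^2b - 1/4a^2 + 4b^2 - 37/12, LT = a^2b.
f_2 = -a + 3b^2 + 7b + 5, LT = a.

S(f_1,f_2): lcm = a^2b. S = -3/8a^2 + 3ab^3 + 7ab^2 + 5ab + 6b^2 - 37/8.
  leading term a^2: subtract (3/8a)·f_2 from -3/8a^2 + 3ab^3 + 7ab^2 + 5ab + 6b^2 - 37/8 → 3ab^3 + 47/8ab^2 + 19/8ab - 15/8a + 6b^2 - 37/8
  leading term ab^3: subtract (-3b^3)·f_2 from 3ab^3 + 47/8ab^2 + 19/8ab - 15/8a + 6b^2 - 37/8 → 47/8ab^2 + 19/8ab - 15/8a + 9b^5 + 21b^4 + 15b^3 + 6b^2 - 37/8
  leading term ab^2: subtract (-47/8b^2)·f_2 from 47/8ab^2 + 19/8ab - 15/8a + 9b^5 + 21b^4 + 15b^3 + 6b^2 - 37/8 → 19/8ab - 15/8a + 9b^5 + 309/8b^4 + 449/8b^3 + 283/8b^2 - 37/8
  leading term ab: subtract (-19/8b)·f_2 from 19/8ab - 15/8a + 9b^5 + 309/8b^4 + 449/8b^3 + 283/8b^2 - 37/8 → -15/8a + 9b^5 + 309/8b^4 + 253/4b^3 + 52b^2 + 95/8b - 37/8
  leading term a: subtract (15/8)·f_2 from -15/8a + 9b^5 + 309/8b^4 + 253/4b^3 + 52b^2 + 95/8b - 37/8 → 9b^5 + 309/8b^4 + 253/4b^3 + 371/8b^2 - 5/4b - 14
  leading term b^5: no divisor's leading term divides it; move 9b^5 to the remainder.
  leading term b^4: no divisor's leading term divides it; move 309/8b^4 to the remainder.
  leading term b^3: no divisor's leading term divides it; move 253/4b^3 to the remainder.
  leading term b^2: no divisor's leading term divides it; move 371/8b^2 to the remainder.
  leading term b: no divisor's leading term divides it; move -5/4b to the remainder.
  leading term 1: no divisor's leading term divides it; move -14 to the remainder.
  remainder 9b^5 + 309/8b^4 + 253/4b^3 + 371/8b^2 - 5/4b - 14 ≠ 0; add g_3 = 9b^5 + 309/8b^4 + 253/4b^3 + 371/8b^2 - 5/4b - 14 to the basis.

The other S-polynomials (S(f_1,g_3), S(f_2,g_3)) all reduce to 0 modulo the current basis, so we have a Gröbner basis.
Inter-reduce: drop elements whose leading term is divisible by another's, tail-reduce, and make monic.
Reduced Gröbner basis: {a - 3b^2 - 7b - 5, b^5 + 103/24b^4 + 253/36b^3 + 371/72b^2 - 5/36b - 14/9}.

Buchberger on the second generating set:
h_1 = 2a - 6b^2 - 5b - 6, LT = a.
h_2 = 4/3a^2b - 1/2a^2 + 8b^2 - 37/6, LT = a^2b.

S(h_1,h_2): lcm = a^2b. S = 3/8a^2 - 3ab^3 - 5/2ab^2 - 3ab - 6b^2 + 37/8.
  leading term a^2: subtract (3/16a)·h_1 from 3/8a^2 - 3ab^3 - 5/2ab^2 - 3ab - 6b^2 + 37/8 → -3ab^3 - 11/8ab^2 - 33/16ab + 9/8a - 6b^2 + 37/8
  leading term ab^3: subtract (-3/2b^3)·h_1 from -3ab^3 - 11/8ab^2 - 33/16ab + 9/8a - 6b^2 + 37/8 → -11/8ab^2 - 33/16ab + 9/8a - 9b^5 - 15/2b^4 - 9b^3 - 6b^2 + 37/8
  leading term ab^2: subtract (-11/16b^2)·h_1 from -11/8ab^2 - 33/16ab + 9/8a - 9b^5 - 15/2b^4 - 9b^3 - 6b^2 + 37/8 → -33/16ab + 9/8a - 9b^5 - 93/8b^4 - 199/16b^3 - 81/8b^2 + 37/8
  leading term ab: subtract (-33/32b)·h_1 from -33/16ab + 9/8a - 9b^5 - 93/8b^4 - 199/16b^3 - 81/8b^2 + 37/8 → 9/8a - 9b^5 - 93/8b^4 - 149/8b^3 - 489/32b^2 - 99/16b + 37/8
  leading term a: subtract (9/16)·h_1 from 9/8a - 9b^5 - 93/8b^4 - 149/8b^3 - 489/32b^2 - 99/16b + 37/8 → -9b^5 - 93/8b^4 - 149/8b^3 - 381/32b^2 - 27/8b + 8
  leading term b^5: no divisor's leading term divides it; move -9b^5 to the remainder.
  leading term b^4: no divisor's leading term divides it; move -93/8b^4 to the remainder.
  leading term b^3: no divisor's leading term divides it; move -149/8b^3 to the remainder.
  leading term b^2: no divisor's leading term divides it; move -381/32b^2 to the remainder.
  leading term b: no divisor's leading term divides it; move -27/8b to the remainder.
  leading term 1: no divisor's leading term divides it; move 8 to the remainder.
  remainder -9b^5 - 93/8b^4 - 149/8b^3 - 381/32b^2 - 27/8b + 8 ≠ 0; add k_3 = -9b^5 - 93/8b^4 - 149/8b^3 - 381/32b^2 - 27/8b + 8 to the basis.

The other S-polynomials (S(h_1,k_3), S(h_2,k_3)) all reduce to 0 modulo the current basis, so we have a Gröbner basis.
Inter-reduce: drop elements whose leading term is divisible by another's, tail-reduce, and make monic.
Reduced Gröbner basis: {a - 3b^2 - 5/2b - 3, b^5 + 31/24b^4 + 149/72b^3 + 127/96b^2 + 3/8b - 8/9}.

The bases are distinct; the ideals are different.

No, the ideals differ.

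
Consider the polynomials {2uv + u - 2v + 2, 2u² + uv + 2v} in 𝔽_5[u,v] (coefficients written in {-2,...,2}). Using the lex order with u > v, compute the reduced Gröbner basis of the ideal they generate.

G = {u - v² + v - 1, v³ + 2v² + 2v - 1}

The reduced Gröbner basis is the canonical form of the ideal for this ordering.

f_1 = 2uv + u - 2v + 2, LT = uv.
f_2 = 2u² + uv + 2v, LT = u².

S(f_1,f_2): lcm = u²v. S = -2u² + 2uv² - uv + u - v².
  leading term u²: subtract (-1)·f_2 from -2u² + 2uv² - uv + u - v² → 2uv² + u - v² + 2v
  leading term uv²: subtract (v)·f_1 from 2uv² + u - v² + 2v → -uv + u + v²
  leading term uv: subtract (2)·f_1 from -uv + u + v² → -u + v² - v + 1
  leading term u: no divisor's leading term divides it; move -u to the remainder.
  leading term v²: no divisor's leading term divides it; move v² to the remainder.
  leading term v: no divisor's leading term divides it; move -v to the remainder.
  leading term 1: no divisor's leading term divides it; move 1 to the remainder.
  remainder -u + v² - v + 1 ≠ 0; add g_3 = -u + v² - v + 1 to the basis.

S(f_1,g_3): lcm = uv. S = -2u + v³ - v² + 1.
  leading term u: subtract (2)·g_3 from -2u + v³ - v² + 1 → v³ + 2v² + 2v - 1
  leading term v³: no divisor's leading term divides it; move v³ to the remainder.
  leading term v²: no divisor's leading term divides it; move 2v² to the remainder.
  leading term v: no divisor's leading term divides it; move 2v to the remainder.
  leading term 1: no divisor's leading term divides it; move -1 to the remainder.
  remainder v³ + 2v² + 2v - 1 ≠ 0; add g_4 = v³ + 2v² + 2v - 1 to the basis.

The other S-polynomials (S(f_2,g_3), S(f_1,g_4), S(f_2,g_4), S(g_3,g_4)) all reduce to 0 modulo the current basis, so we have a Gröbner basis.
Inter-reduce: drop elements whose leading term is divisible by another's, tail-reduce, and make monic.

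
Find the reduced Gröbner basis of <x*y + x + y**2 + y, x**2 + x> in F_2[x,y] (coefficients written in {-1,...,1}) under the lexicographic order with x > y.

f_1 = x*y + x + y**2 + y, LT = x*y.
f_2 = x**2 + x, LT = x**2.

S(f_1,f_2): lcm = x**2*y. S = x**2 + x*y**2.
  leading term x**2: subtract (1)·f_2 from x**2 + x*y**2 → x*y**2 + x
  leading term x*y**2: subtract (y)·f_1 from x*y**2 + x → x*y + x + y**3 + y**2
  leading term x*y: subtract (1)·f_1 from x*y + x + y**3 + y**2 → y**3 + y
  leading term y**3: no divisor's leading term divides it; move y**3 to the remainder.
  leading term y: no divisor's leading term divides it; move y to the remainder.
  remainder y**3 + y ≠ 0; add g_3 = y**3 + y to the basis.

S(f_1,g_3): lcm = x*y**3. S = x*y**2 + x*y + y**4 + y**3.
  leading term x*y**2: subtract (y)·f_1 from x*y**2 + x*y + y**4 + y**3 → y**4 + y**2
  leading term y**4: subtract (y)·g_3 from y**4 + y**2 → 0
  remainder 0.

S(f_2,g_3): leading monomials are coprime, so the S-polynomial reduces to 0 (Buchberger's first criterion).
Every S-polynomial of the final basis reduces to 0, so we have a Gröbner basis.

G = {x**2 + x, x*y + x + y**2 + y, y**3 + y}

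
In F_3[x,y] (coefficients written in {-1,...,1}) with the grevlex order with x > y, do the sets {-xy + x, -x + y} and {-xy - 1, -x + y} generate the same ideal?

Since reduced Gröbner bases are canonical representatives of ideals under a given ordering, it suffices to compute and compare them.
Buchberger on the first generating set:
f_1 = -xy + x, LT = xy.
f_2 = -x + y, LT = x.

S(f_1,f_2): lcm = xy. S = y^{2} - x.
  leading term y^{2}: no divisor's leading term divides it; move y^{2} to the remainder.
  leading term x: subtract (1)·f_2 from -x → -y
  leading term y: no divisor's leading term divides it; move -y to the remainder.
  remainder y^{2} - y ≠ 0; add g_3 = y^{2} - y to the basis.

The other S-polynomials (S(f_1,g_3), S(f_2,g_3)) all reduce to 0 modulo the current basis, so we have a Gröbner basis.
Inter-reduce: drop elements whose leading term is divisible by another's, tail-reduce, and make monic.
Reduced Gröbner basis: {y^{2} - y, x - y}.

Buchberger on the second generating set:
h_1 = -xy - 1, LT = xy.
h_2 = -x + y, LT = x.

S(h_1,h_2): lcm = xy. S = y^{2} + 1.
  leading term y^{2}: no divisor's leading term divides it; move y^{2} to the remainder.
  leading term 1: no divisor's leading term divides it; move 1 to the remainder.
  remainder y^{2} + 1 ≠ 0; add k_3 = y^{2} + 1 to the basis.

The other S-polynomials (S(h_1,k_3), S(h_2,k_3)) all reduce to 0 modulo the current basis, so we have a Gröbner basis.
Inter-reduce: drop elements whose leading term is divisible by another's, tail-reduce, and make monic.
Reduced Gröbner basis: {y^{2} + 1, x - y}.

The bases are distinct; the ideals are different.

No, the ideals differ.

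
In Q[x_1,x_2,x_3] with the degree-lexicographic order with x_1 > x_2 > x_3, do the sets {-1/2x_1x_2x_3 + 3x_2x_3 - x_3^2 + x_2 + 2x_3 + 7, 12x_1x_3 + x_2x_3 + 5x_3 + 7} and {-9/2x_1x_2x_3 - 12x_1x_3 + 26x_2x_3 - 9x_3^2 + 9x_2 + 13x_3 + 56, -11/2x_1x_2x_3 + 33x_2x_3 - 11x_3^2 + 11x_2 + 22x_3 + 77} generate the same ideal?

Since reduced Gröbner bases are canonical representatives of ideals under a given ordering, it suffices to compute and compare them.
Buchberger on the first generating set:
f_1 = -1/2x_1x_2x_3 + 3x_2x_3 - x_3^2 + x_2 + 2x_3 + 7, LT = x_1x_2x_3.
f_2 = 12x_1x_3 + x_2x_3 + 5x_3 + 7, LT = x_1x_3.

S(f_1,f_2): lcm = x_1x_2x_3. S = -1/12x_2^2x_3 - 77/12x_2x_3 + 2x_3^2 - 31/12x_2 - 4x_3 - 14.
  reduce S modulo (f_1, f_2):
  remainder -1/12x_2^2x_3 - 77/12x_2x_3 + 2x_3^2 - 31/12x_2 - 4x_3 - 14 ≠ 0; add g_3 = -1/12x_2^2x_3 - 77/12x_2x_3 + 2x_3^2 - 31/12x_2 - 4x_3 - 14 to the basis.

S(f_1,g_3): lcm = x_1x_2^2x_3. S = -77x_1x_2x_3 + 24x_1x_3^2 - 6x_2^2x_3 + 2x_2x_3^2 - 31x_1x_2 - 48x_1x_3 - 2x_2^2 - 4x_2x_3 - 168x_1 - 14x_2.
  reduce S modulo (f_1, f_2, g_3):
  remainder -31x_1x_2 - 2x_2^2 - 168x_1 + 18x_2 - 14x_3 - 42 ≠ 0; add g_4 = -31x_1x_2 - 2x_2^2 - 168x_1 + 18x_2 - 14x_3 - 42 to the basis.

The other S-polynomials (S(f_2,g_3), S(f_1,g_4), S(f_2,g_4), S(g_3,g_4)) all reduce to 0 modulo the current basis, so we have a Gröbner basis.
Inter-reduce: drop elements whose leading term is divisible by another's, tail-reduce, and make monic.
Reduced Gröbner basis: {x_2^2x_3 + 77x_2x_3 - 24x_3^2 + 31x_2 + 48x_3 + 168, x_1x_2 + 2/31x_2^2 + 168/31x_1 - 18/31x_2 + 14/31x_3 + 42/31, x_1x_3 + 1/12x_2x_3 + 5/12x_3 + 7/12}.

Buchberger on the second generating set:
h_1 = -9/2x_1x_2x_3 - 12x_1x_3 + 26x_2x_3 - 9x_3^2 + 9x_2 + 13x_3 + 56, LT = x_1x_2x_3.
h_2 = -11/2x_1x_2x_3 + 33x_2x_3 - 11x_3^2 + 11x_2 + 22x_3 + 77, LT = x_1x_2x_3.

S(h_1,h_2): lcm = x_1x_2x_3. S = 8/3x_1x_3 + 2/9x_2x_3 + 10/9x_3 + 14/9.
  reduce S modulo (h_1, h_2):
  remainder 8/3x_1x_3 + 2/9x_2x_3 + 10/9x_3 + 14/9 ≠ 0; add k_3 = 8/3x_1x_3 + 2/9x_2x_3 + 10/9x_3 + 14/9 to the basis.

S(h_1,k_3): lcm = x_1x_2x_3. S = -1/12x_2^2x_3 + 8/3x_1x_3 - 223/36x_2x_3 + 2x_3^2 - 31/12x_2 - 26/9x_3 - 112/9.
  reduce S modulo (h_1, h_2, k_3):
  remainder -1/12x_2^2x_3 - 77/12x_2x_3 + 2x_3^2 - 31/12x_2 - 4x_3 - 14 ≠ 0; add k_4 = -1/12x_2^2x_3 - 77/12x_2x_3 + 2x_3^2 - 31/12x_2 - 4x_3 - 14 to the basis.

S(h_1,k_4): lcm = x_1x_2^2x_3. S = -223/3x_1x_2x_3 + 24x_1x_3^2 - 52/9x_2^2x_3 + 2x_2x_3^2 - 31x_1x_2 - 48x_1x_3 - 2x_2^2 - 26/9x_2x_3 - 168x_1 - 112/9x_2.
  reduce S modulo (h_1, h_2, k_3, k_4):
  remainder -31x_1x_2 - 2x_2^2 - 168x_1 + 18x_2 - 14x_3 - 42 ≠ 0; add k_5 = -31x_1x_2 - 2x_2^2 - 168x_1 + 18x_2 - 14x_3 - 42 to the basis.

The other S-polynomials (S(h_2,k_3), S(h_2,k_4), S(k_3,k_4), S(h_1,k_5), S(h_2,k_5), S(k_3,k_5), S(k_4,k_5)) all reduce to 0 modulo the current basis, so we have a Gröbner basis.
Inter-reduce: drop elements whose leading term is divisible by another's, tail-reduce, and make monic.
Reduced Gröbner basis: {x_2^2x_3 + 77x_2x_3 - 24x_3^2 + 31x_2 + 48x_3 + 168, x_1x_2 + 2/31x_2^2 + 168/31x_1 - 18/31x_2 + 14/31x_3 + 42/31, x_1x_3 + 1/12x_2x_3 + 5/12x_3 + 7/12}.

The two bases agree; hence the ideals are identical.
The choice of monomial ordering does not affect the verdict — as long as both bases are computed under the same ordering, their equality decides ideal equality.

Yes, the ideals are equal.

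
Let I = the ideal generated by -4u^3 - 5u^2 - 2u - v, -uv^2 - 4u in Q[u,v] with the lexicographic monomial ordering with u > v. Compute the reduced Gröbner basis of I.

The reduced Gröbner basis is the canonical form of the ideal for this ordering.

f_1 = -4u^3 - 5u^2 - 2u - v, LT = u^3.
f_2 = -uv^2 - 4u, LT = uv^2.

S(f_1,f_2): lcm = u^3v^2. S = -4u^3 + 5/4u^2v^2 + 1/2uv^2 + 1/4v^3.
  leading term u^3: subtract (1)·f_1 from -4u^3 + 5/4u^2v^2 + 1/2uv^2 + 1/4v^3 → 5/4u^2v^2 + 5u^2 + 1/2uv^2 + 2u + 1/4v^3 + v
  leading term u^2v^2: subtract (-5/4u)·f_2 from 5/4u^2v^2 + 5u^2 + 1/2uv^2 + 2u + 1/4v^3 + v → 1/2uv^2 + 2u + 1/4v^3 + v
  leading term uv^2: subtract (-1/2)·f_2 from 1/2uv^2 + 2u + 1/4v^3 + v → 1/4v^3 + v
  leading term v^3: no divisor's leading term divides it; move 1/4v^3 to the remainder.
  leading term v: no divisor's leading term divides it; move v to the remainder.
  remainder 1/4v^3 + v ≠ 0; add g_3 = 1/4v^3 + v to the basis.

The other S-polynomials (S(f_1,g_3), S(f_2,g_3)) all reduce to 0 modulo the current basis, so we have a Gröbner basis.

G = {u^3 + 5/4u^2 + 1/2u + 1/4v, uv^2 + 4u, v^3 + 4v}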